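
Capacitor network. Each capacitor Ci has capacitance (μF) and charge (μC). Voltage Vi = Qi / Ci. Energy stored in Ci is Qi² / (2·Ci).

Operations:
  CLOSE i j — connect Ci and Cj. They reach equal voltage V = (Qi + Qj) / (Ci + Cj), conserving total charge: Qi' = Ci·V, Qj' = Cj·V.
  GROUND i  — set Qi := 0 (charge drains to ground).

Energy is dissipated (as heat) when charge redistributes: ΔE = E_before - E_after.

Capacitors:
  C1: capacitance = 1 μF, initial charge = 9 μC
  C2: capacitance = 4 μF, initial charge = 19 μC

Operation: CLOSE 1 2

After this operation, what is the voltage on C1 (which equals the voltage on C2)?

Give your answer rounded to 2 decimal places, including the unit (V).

Answer: 5.60 V

Derivation:
Initial: C1(1μF, Q=9μC, V=9.00V), C2(4μF, Q=19μC, V=4.75V)
Op 1: CLOSE 1-2: Q_total=28.00, C_total=5.00, V=5.60; Q1=5.60, Q2=22.40; dissipated=7.225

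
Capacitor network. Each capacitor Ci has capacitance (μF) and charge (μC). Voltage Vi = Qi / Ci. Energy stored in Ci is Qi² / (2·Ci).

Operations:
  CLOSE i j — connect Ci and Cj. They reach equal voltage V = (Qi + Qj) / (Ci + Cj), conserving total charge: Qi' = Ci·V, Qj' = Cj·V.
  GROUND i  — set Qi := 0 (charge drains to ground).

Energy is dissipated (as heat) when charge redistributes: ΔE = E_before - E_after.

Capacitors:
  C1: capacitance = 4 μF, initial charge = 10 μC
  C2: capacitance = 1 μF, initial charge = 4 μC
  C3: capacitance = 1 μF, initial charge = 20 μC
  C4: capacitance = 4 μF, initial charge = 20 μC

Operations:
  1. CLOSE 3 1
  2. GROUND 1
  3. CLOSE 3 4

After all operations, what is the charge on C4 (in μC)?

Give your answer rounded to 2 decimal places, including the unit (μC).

Initial: C1(4μF, Q=10μC, V=2.50V), C2(1μF, Q=4μC, V=4.00V), C3(1μF, Q=20μC, V=20.00V), C4(4μF, Q=20μC, V=5.00V)
Op 1: CLOSE 3-1: Q_total=30.00, C_total=5.00, V=6.00; Q3=6.00, Q1=24.00; dissipated=122.500
Op 2: GROUND 1: Q1=0; energy lost=72.000
Op 3: CLOSE 3-4: Q_total=26.00, C_total=5.00, V=5.20; Q3=5.20, Q4=20.80; dissipated=0.400
Final charges: Q1=0.00, Q2=4.00, Q3=5.20, Q4=20.80

Answer: 20.80 μC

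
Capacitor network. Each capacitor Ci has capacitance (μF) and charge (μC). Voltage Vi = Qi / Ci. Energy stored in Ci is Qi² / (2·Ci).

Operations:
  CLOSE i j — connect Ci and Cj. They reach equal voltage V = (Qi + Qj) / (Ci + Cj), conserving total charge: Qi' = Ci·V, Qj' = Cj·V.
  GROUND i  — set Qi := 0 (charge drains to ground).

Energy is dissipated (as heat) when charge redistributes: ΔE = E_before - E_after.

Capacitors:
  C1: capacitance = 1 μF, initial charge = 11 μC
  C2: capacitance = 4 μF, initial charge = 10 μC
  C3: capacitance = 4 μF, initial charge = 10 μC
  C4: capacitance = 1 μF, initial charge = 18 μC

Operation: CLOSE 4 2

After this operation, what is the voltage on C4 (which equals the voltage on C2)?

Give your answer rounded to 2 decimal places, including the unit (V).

Initial: C1(1μF, Q=11μC, V=11.00V), C2(4μF, Q=10μC, V=2.50V), C3(4μF, Q=10μC, V=2.50V), C4(1μF, Q=18μC, V=18.00V)
Op 1: CLOSE 4-2: Q_total=28.00, C_total=5.00, V=5.60; Q4=5.60, Q2=22.40; dissipated=96.100

Answer: 5.60 V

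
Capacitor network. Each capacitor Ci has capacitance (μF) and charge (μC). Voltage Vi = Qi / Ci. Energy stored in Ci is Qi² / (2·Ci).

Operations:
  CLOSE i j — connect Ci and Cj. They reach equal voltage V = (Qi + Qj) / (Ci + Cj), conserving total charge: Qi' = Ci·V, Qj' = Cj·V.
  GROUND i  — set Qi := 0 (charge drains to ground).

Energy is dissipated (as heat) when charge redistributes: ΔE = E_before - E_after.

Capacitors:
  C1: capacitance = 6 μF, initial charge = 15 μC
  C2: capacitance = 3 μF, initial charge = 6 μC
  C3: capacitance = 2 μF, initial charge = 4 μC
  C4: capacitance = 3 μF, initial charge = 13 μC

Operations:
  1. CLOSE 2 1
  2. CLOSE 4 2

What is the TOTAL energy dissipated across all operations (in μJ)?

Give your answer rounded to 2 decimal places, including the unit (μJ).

Initial: C1(6μF, Q=15μC, V=2.50V), C2(3μF, Q=6μC, V=2.00V), C3(2μF, Q=4μC, V=2.00V), C4(3μF, Q=13μC, V=4.33V)
Op 1: CLOSE 2-1: Q_total=21.00, C_total=9.00, V=2.33; Q2=7.00, Q1=14.00; dissipated=0.250
Op 2: CLOSE 4-2: Q_total=20.00, C_total=6.00, V=3.33; Q4=10.00, Q2=10.00; dissipated=3.000
Total dissipated: 3.250 μJ

Answer: 3.25 μJ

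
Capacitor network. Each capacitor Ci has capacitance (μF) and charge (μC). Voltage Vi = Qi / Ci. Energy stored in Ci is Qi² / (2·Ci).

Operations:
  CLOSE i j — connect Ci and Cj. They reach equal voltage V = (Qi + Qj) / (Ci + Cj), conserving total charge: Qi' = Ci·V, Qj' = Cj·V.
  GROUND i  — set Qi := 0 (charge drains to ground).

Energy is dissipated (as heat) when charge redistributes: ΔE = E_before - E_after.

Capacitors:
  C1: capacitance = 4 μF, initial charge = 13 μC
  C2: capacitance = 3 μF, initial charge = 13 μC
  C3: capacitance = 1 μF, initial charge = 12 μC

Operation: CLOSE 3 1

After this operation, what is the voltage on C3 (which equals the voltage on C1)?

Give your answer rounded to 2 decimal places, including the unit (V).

Answer: 5.00 V

Derivation:
Initial: C1(4μF, Q=13μC, V=3.25V), C2(3μF, Q=13μC, V=4.33V), C3(1μF, Q=12μC, V=12.00V)
Op 1: CLOSE 3-1: Q_total=25.00, C_total=5.00, V=5.00; Q3=5.00, Q1=20.00; dissipated=30.625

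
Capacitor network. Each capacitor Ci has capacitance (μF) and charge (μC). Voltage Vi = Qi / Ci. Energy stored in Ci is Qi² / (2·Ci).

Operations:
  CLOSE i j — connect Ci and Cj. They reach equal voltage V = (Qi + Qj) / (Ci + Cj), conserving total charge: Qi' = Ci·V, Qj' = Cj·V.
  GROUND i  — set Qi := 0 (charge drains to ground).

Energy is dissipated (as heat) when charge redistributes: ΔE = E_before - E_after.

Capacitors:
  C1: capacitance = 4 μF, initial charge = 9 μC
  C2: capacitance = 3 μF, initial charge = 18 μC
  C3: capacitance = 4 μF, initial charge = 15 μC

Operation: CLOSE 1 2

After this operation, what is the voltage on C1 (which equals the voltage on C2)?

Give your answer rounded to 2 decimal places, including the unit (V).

Initial: C1(4μF, Q=9μC, V=2.25V), C2(3μF, Q=18μC, V=6.00V), C3(4μF, Q=15μC, V=3.75V)
Op 1: CLOSE 1-2: Q_total=27.00, C_total=7.00, V=3.86; Q1=15.43, Q2=11.57; dissipated=12.054

Answer: 3.86 V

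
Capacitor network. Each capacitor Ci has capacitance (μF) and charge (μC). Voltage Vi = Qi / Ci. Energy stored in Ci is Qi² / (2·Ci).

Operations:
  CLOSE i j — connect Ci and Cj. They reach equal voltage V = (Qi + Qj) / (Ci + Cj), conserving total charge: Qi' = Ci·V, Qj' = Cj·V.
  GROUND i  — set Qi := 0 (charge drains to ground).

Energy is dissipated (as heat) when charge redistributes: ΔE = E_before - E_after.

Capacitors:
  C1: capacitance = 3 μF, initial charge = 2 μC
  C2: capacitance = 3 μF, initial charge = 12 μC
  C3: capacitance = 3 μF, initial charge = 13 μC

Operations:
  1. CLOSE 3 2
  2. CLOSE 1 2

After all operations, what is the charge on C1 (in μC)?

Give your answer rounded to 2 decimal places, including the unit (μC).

Answer: 7.25 μC

Derivation:
Initial: C1(3μF, Q=2μC, V=0.67V), C2(3μF, Q=12μC, V=4.00V), C3(3μF, Q=13μC, V=4.33V)
Op 1: CLOSE 3-2: Q_total=25.00, C_total=6.00, V=4.17; Q3=12.50, Q2=12.50; dissipated=0.083
Op 2: CLOSE 1-2: Q_total=14.50, C_total=6.00, V=2.42; Q1=7.25, Q2=7.25; dissipated=9.188
Final charges: Q1=7.25, Q2=7.25, Q3=12.50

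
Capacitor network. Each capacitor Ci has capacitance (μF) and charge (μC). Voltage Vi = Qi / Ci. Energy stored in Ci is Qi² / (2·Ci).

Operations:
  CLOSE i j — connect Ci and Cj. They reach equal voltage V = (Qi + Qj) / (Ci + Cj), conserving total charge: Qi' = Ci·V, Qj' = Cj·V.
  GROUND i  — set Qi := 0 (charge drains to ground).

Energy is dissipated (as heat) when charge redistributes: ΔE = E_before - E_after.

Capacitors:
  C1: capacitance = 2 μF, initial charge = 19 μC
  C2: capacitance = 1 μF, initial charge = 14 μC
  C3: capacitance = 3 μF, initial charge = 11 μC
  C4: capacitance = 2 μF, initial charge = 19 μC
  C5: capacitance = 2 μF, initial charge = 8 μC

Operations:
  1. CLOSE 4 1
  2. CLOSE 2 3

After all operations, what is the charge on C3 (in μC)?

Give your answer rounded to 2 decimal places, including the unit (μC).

Initial: C1(2μF, Q=19μC, V=9.50V), C2(1μF, Q=14μC, V=14.00V), C3(3μF, Q=11μC, V=3.67V), C4(2μF, Q=19μC, V=9.50V), C5(2μF, Q=8μC, V=4.00V)
Op 1: CLOSE 4-1: Q_total=38.00, C_total=4.00, V=9.50; Q4=19.00, Q1=19.00; dissipated=0.000
Op 2: CLOSE 2-3: Q_total=25.00, C_total=4.00, V=6.25; Q2=6.25, Q3=18.75; dissipated=40.042
Final charges: Q1=19.00, Q2=6.25, Q3=18.75, Q4=19.00, Q5=8.00

Answer: 18.75 μC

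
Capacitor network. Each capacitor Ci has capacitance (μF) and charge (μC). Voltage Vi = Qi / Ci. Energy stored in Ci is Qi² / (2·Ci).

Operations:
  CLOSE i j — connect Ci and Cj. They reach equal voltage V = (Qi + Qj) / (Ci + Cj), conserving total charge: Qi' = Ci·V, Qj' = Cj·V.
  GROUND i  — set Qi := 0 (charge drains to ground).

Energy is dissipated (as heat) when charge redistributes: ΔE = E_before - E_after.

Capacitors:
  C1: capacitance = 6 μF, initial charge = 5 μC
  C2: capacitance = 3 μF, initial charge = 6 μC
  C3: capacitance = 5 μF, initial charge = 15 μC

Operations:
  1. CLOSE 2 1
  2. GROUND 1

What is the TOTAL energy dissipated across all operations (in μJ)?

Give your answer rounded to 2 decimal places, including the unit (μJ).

Initial: C1(6μF, Q=5μC, V=0.83V), C2(3μF, Q=6μC, V=2.00V), C3(5μF, Q=15μC, V=3.00V)
Op 1: CLOSE 2-1: Q_total=11.00, C_total=9.00, V=1.22; Q2=3.67, Q1=7.33; dissipated=1.361
Op 2: GROUND 1: Q1=0; energy lost=4.481
Total dissipated: 5.843 μJ

Answer: 5.84 μJ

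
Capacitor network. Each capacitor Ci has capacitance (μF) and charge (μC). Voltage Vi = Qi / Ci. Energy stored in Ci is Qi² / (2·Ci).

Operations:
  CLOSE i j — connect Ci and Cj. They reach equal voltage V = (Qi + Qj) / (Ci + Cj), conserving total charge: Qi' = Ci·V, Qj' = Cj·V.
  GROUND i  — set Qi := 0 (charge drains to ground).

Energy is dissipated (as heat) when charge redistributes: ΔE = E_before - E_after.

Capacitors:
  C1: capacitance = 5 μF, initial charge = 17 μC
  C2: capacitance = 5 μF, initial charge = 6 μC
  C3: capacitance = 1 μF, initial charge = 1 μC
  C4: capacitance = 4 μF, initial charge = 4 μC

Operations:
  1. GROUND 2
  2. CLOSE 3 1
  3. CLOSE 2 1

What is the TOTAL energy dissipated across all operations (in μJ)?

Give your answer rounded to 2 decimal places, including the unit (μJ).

Initial: C1(5μF, Q=17μC, V=3.40V), C2(5μF, Q=6μC, V=1.20V), C3(1μF, Q=1μC, V=1.00V), C4(4μF, Q=4μC, V=1.00V)
Op 1: GROUND 2: Q2=0; energy lost=3.600
Op 2: CLOSE 3-1: Q_total=18.00, C_total=6.00, V=3.00; Q3=3.00, Q1=15.00; dissipated=2.400
Op 3: CLOSE 2-1: Q_total=15.00, C_total=10.00, V=1.50; Q2=7.50, Q1=7.50; dissipated=11.250
Total dissipated: 17.250 μJ

Answer: 17.25 μJ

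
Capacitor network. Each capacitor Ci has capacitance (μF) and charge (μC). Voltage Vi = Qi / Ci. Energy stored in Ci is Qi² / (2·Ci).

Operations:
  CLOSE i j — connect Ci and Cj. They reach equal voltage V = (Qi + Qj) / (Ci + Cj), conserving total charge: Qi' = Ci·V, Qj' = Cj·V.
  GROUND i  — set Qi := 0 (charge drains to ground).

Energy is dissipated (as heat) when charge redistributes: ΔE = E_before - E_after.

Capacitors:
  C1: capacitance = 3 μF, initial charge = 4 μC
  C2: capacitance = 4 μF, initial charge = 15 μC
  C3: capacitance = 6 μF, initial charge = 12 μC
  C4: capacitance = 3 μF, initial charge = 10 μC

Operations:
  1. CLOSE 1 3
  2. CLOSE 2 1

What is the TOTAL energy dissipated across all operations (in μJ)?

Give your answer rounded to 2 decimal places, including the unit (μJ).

Answer: 3.78 μJ

Derivation:
Initial: C1(3μF, Q=4μC, V=1.33V), C2(4μF, Q=15μC, V=3.75V), C3(6μF, Q=12μC, V=2.00V), C4(3μF, Q=10μC, V=3.33V)
Op 1: CLOSE 1-3: Q_total=16.00, C_total=9.00, V=1.78; Q1=5.33, Q3=10.67; dissipated=0.444
Op 2: CLOSE 2-1: Q_total=20.33, C_total=7.00, V=2.90; Q2=11.62, Q1=8.71; dissipated=3.334
Total dissipated: 3.778 μJ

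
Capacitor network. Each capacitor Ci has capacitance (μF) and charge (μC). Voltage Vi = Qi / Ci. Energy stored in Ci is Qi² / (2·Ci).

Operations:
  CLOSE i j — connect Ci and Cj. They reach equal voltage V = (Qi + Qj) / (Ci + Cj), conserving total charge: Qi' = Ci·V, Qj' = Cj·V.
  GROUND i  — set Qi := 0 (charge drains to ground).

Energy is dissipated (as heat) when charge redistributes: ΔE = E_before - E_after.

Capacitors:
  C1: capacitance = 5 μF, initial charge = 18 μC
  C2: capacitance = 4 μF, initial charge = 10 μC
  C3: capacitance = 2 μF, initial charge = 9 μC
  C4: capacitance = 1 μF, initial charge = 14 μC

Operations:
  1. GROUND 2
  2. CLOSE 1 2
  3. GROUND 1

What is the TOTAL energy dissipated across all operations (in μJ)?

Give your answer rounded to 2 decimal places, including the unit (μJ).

Initial: C1(5μF, Q=18μC, V=3.60V), C2(4μF, Q=10μC, V=2.50V), C3(2μF, Q=9μC, V=4.50V), C4(1μF, Q=14μC, V=14.00V)
Op 1: GROUND 2: Q2=0; energy lost=12.500
Op 2: CLOSE 1-2: Q_total=18.00, C_total=9.00, V=2.00; Q1=10.00, Q2=8.00; dissipated=14.400
Op 3: GROUND 1: Q1=0; energy lost=10.000
Total dissipated: 36.900 μJ

Answer: 36.90 μJ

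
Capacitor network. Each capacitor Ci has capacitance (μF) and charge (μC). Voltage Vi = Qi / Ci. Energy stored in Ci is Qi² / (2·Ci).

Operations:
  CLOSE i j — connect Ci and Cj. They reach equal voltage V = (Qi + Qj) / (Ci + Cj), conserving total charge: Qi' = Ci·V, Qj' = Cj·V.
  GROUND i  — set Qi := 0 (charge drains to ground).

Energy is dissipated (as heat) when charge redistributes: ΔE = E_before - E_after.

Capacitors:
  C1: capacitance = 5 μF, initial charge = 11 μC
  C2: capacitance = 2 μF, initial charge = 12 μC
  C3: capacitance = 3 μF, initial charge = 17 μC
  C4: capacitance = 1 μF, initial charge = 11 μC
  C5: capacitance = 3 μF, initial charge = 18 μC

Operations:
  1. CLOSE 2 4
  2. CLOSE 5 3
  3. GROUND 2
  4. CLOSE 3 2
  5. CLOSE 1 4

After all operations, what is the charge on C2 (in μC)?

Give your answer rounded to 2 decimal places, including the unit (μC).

Answer: 7.00 μC

Derivation:
Initial: C1(5μF, Q=11μC, V=2.20V), C2(2μF, Q=12μC, V=6.00V), C3(3μF, Q=17μC, V=5.67V), C4(1μF, Q=11μC, V=11.00V), C5(3μF, Q=18μC, V=6.00V)
Op 1: CLOSE 2-4: Q_total=23.00, C_total=3.00, V=7.67; Q2=15.33, Q4=7.67; dissipated=8.333
Op 2: CLOSE 5-3: Q_total=35.00, C_total=6.00, V=5.83; Q5=17.50, Q3=17.50; dissipated=0.083
Op 3: GROUND 2: Q2=0; energy lost=58.778
Op 4: CLOSE 3-2: Q_total=17.50, C_total=5.00, V=3.50; Q3=10.50, Q2=7.00; dissipated=20.417
Op 5: CLOSE 1-4: Q_total=18.67, C_total=6.00, V=3.11; Q1=15.56, Q4=3.11; dissipated=12.452
Final charges: Q1=15.56, Q2=7.00, Q3=10.50, Q4=3.11, Q5=17.50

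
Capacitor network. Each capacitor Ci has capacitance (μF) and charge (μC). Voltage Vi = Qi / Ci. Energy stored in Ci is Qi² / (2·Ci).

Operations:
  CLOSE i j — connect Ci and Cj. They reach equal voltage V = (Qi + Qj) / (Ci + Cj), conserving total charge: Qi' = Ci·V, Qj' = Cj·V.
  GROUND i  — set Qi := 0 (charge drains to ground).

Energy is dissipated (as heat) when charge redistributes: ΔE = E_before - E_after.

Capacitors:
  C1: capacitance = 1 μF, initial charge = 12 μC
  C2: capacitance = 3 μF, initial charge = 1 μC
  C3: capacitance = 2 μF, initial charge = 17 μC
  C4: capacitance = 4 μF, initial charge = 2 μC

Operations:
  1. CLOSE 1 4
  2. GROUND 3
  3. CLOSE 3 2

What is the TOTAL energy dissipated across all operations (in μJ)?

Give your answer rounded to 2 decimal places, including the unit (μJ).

Answer: 125.22 μJ

Derivation:
Initial: C1(1μF, Q=12μC, V=12.00V), C2(3μF, Q=1μC, V=0.33V), C3(2μF, Q=17μC, V=8.50V), C4(4μF, Q=2μC, V=0.50V)
Op 1: CLOSE 1-4: Q_total=14.00, C_total=5.00, V=2.80; Q1=2.80, Q4=11.20; dissipated=52.900
Op 2: GROUND 3: Q3=0; energy lost=72.250
Op 3: CLOSE 3-2: Q_total=1.00, C_total=5.00, V=0.20; Q3=0.40, Q2=0.60; dissipated=0.067
Total dissipated: 125.217 μJ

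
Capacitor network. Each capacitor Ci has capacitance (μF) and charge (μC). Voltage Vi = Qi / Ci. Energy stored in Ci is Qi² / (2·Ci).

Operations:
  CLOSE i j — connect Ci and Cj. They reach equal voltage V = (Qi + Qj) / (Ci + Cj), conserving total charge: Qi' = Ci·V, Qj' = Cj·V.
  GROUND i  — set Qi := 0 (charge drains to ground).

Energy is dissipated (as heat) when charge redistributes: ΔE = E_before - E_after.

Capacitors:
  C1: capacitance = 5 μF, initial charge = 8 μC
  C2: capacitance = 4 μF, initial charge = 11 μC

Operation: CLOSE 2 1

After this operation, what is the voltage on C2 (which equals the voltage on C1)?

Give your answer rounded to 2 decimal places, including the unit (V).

Initial: C1(5μF, Q=8μC, V=1.60V), C2(4μF, Q=11μC, V=2.75V)
Op 1: CLOSE 2-1: Q_total=19.00, C_total=9.00, V=2.11; Q2=8.44, Q1=10.56; dissipated=1.469

Answer: 2.11 V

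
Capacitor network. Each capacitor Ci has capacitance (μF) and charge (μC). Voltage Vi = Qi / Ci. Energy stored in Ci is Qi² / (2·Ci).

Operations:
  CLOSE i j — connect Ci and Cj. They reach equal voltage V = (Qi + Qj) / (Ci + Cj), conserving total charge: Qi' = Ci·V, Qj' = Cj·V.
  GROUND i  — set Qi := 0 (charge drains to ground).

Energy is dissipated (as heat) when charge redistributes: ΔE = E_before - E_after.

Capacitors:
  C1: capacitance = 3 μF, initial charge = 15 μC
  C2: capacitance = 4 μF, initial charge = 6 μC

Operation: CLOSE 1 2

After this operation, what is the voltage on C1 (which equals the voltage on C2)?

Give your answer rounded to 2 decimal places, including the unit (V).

Initial: C1(3μF, Q=15μC, V=5.00V), C2(4μF, Q=6μC, V=1.50V)
Op 1: CLOSE 1-2: Q_total=21.00, C_total=7.00, V=3.00; Q1=9.00, Q2=12.00; dissipated=10.500

Answer: 3.00 V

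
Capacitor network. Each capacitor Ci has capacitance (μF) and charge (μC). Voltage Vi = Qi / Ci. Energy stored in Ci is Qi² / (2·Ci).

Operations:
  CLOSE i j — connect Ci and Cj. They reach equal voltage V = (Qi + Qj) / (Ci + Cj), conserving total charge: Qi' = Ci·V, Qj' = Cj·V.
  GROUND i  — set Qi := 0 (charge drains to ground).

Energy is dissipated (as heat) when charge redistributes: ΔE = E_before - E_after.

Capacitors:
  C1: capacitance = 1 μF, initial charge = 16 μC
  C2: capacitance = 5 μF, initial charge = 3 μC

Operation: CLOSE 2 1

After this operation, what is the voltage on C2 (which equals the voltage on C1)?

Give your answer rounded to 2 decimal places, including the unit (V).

Initial: C1(1μF, Q=16μC, V=16.00V), C2(5μF, Q=3μC, V=0.60V)
Op 1: CLOSE 2-1: Q_total=19.00, C_total=6.00, V=3.17; Q2=15.83, Q1=3.17; dissipated=98.817

Answer: 3.17 V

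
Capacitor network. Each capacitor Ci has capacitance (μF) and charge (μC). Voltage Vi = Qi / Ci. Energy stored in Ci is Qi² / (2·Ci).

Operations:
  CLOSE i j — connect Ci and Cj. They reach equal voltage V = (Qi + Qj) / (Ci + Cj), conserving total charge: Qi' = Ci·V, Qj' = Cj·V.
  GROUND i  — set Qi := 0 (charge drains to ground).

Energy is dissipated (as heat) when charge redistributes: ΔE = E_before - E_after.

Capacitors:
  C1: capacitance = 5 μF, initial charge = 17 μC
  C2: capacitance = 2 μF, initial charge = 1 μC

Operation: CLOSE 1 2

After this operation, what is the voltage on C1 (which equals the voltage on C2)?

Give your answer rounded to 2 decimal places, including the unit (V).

Initial: C1(5μF, Q=17μC, V=3.40V), C2(2μF, Q=1μC, V=0.50V)
Op 1: CLOSE 1-2: Q_total=18.00, C_total=7.00, V=2.57; Q1=12.86, Q2=5.14; dissipated=6.007

Answer: 2.57 V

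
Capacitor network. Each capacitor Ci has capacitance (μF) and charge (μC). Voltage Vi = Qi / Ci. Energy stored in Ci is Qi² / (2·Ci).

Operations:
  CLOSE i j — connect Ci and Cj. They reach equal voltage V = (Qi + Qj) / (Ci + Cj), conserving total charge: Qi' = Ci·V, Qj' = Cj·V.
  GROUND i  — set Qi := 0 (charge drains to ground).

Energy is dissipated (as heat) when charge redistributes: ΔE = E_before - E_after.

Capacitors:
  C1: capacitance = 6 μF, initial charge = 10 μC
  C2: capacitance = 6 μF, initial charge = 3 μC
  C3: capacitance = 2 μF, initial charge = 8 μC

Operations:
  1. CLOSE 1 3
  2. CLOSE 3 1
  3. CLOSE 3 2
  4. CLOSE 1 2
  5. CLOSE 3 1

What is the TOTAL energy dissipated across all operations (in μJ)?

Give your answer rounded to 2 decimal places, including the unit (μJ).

Answer: 9.29 μJ

Derivation:
Initial: C1(6μF, Q=10μC, V=1.67V), C2(6μF, Q=3μC, V=0.50V), C3(2μF, Q=8μC, V=4.00V)
Op 1: CLOSE 1-3: Q_total=18.00, C_total=8.00, V=2.25; Q1=13.50, Q3=4.50; dissipated=4.083
Op 2: CLOSE 3-1: Q_total=18.00, C_total=8.00, V=2.25; Q3=4.50, Q1=13.50; dissipated=0.000
Op 3: CLOSE 3-2: Q_total=7.50, C_total=8.00, V=0.94; Q3=1.88, Q2=5.62; dissipated=2.297
Op 4: CLOSE 1-2: Q_total=19.12, C_total=12.00, V=1.59; Q1=9.56, Q2=9.56; dissipated=2.584
Op 5: CLOSE 3-1: Q_total=11.44, C_total=8.00, V=1.43; Q3=2.86, Q1=8.58; dissipated=0.323
Total dissipated: 9.287 μJ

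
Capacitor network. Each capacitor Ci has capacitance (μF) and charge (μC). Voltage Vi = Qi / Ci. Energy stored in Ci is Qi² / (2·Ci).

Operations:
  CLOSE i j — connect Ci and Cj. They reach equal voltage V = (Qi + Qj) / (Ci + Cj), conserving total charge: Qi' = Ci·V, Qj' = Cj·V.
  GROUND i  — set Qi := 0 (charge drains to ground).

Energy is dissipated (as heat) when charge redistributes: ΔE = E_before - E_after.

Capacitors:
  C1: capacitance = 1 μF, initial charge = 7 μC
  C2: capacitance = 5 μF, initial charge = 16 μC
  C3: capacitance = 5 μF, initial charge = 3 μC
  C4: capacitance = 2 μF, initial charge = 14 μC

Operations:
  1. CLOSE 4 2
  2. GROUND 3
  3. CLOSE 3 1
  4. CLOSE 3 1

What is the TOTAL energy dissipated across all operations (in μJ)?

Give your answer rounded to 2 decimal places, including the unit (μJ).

Answer: 31.63 μJ

Derivation:
Initial: C1(1μF, Q=7μC, V=7.00V), C2(5μF, Q=16μC, V=3.20V), C3(5μF, Q=3μC, V=0.60V), C4(2μF, Q=14μC, V=7.00V)
Op 1: CLOSE 4-2: Q_total=30.00, C_total=7.00, V=4.29; Q4=8.57, Q2=21.43; dissipated=10.314
Op 2: GROUND 3: Q3=0; energy lost=0.900
Op 3: CLOSE 3-1: Q_total=7.00, C_total=6.00, V=1.17; Q3=5.83, Q1=1.17; dissipated=20.417
Op 4: CLOSE 3-1: Q_total=7.00, C_total=6.00, V=1.17; Q3=5.83, Q1=1.17; dissipated=0.000
Total dissipated: 31.631 μJ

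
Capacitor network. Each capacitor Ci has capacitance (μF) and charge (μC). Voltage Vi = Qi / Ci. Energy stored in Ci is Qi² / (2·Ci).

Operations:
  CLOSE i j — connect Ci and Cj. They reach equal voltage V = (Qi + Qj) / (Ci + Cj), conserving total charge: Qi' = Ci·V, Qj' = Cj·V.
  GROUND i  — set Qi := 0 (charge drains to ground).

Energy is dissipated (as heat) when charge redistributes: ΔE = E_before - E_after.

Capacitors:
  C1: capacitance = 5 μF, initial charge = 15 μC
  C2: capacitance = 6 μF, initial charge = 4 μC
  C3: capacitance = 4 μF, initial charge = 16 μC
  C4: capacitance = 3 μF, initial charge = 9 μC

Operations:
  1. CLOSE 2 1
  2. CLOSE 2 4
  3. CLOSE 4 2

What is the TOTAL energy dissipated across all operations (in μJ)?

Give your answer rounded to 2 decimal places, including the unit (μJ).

Answer: 9.04 μJ

Derivation:
Initial: C1(5μF, Q=15μC, V=3.00V), C2(6μF, Q=4μC, V=0.67V), C3(4μF, Q=16μC, V=4.00V), C4(3μF, Q=9μC, V=3.00V)
Op 1: CLOSE 2-1: Q_total=19.00, C_total=11.00, V=1.73; Q2=10.36, Q1=8.64; dissipated=7.424
Op 2: CLOSE 2-4: Q_total=19.36, C_total=9.00, V=2.15; Q2=12.91, Q4=6.45; dissipated=1.620
Op 3: CLOSE 4-2: Q_total=19.36, C_total=9.00, V=2.15; Q4=6.45, Q2=12.91; dissipated=0.000
Total dissipated: 9.044 μJ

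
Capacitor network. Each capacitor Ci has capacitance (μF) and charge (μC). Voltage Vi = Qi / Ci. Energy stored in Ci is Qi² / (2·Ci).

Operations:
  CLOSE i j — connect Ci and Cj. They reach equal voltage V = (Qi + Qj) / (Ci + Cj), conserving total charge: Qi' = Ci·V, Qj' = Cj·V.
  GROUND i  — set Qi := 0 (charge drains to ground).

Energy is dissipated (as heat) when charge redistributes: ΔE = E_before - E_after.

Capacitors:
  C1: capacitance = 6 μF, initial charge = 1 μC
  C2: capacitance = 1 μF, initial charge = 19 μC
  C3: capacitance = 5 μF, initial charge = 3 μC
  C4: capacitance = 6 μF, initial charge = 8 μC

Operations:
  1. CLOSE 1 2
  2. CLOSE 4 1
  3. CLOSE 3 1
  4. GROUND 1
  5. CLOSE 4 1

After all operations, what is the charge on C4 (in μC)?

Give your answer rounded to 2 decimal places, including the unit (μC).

Answer: 6.29 μC

Derivation:
Initial: C1(6μF, Q=1μC, V=0.17V), C2(1μF, Q=19μC, V=19.00V), C3(5μF, Q=3μC, V=0.60V), C4(6μF, Q=8μC, V=1.33V)
Op 1: CLOSE 1-2: Q_total=20.00, C_total=7.00, V=2.86; Q1=17.14, Q2=2.86; dissipated=152.012
Op 2: CLOSE 4-1: Q_total=25.14, C_total=12.00, V=2.10; Q4=12.57, Q1=12.57; dissipated=3.483
Op 3: CLOSE 3-1: Q_total=15.57, C_total=11.00, V=1.42; Q3=7.08, Q1=8.49; dissipated=3.049
Op 4: GROUND 1: Q1=0; energy lost=6.012
Op 5: CLOSE 4-1: Q_total=12.57, C_total=12.00, V=1.05; Q4=6.29, Q1=6.29; dissipated=6.585
Final charges: Q1=6.29, Q2=2.86, Q3=7.08, Q4=6.29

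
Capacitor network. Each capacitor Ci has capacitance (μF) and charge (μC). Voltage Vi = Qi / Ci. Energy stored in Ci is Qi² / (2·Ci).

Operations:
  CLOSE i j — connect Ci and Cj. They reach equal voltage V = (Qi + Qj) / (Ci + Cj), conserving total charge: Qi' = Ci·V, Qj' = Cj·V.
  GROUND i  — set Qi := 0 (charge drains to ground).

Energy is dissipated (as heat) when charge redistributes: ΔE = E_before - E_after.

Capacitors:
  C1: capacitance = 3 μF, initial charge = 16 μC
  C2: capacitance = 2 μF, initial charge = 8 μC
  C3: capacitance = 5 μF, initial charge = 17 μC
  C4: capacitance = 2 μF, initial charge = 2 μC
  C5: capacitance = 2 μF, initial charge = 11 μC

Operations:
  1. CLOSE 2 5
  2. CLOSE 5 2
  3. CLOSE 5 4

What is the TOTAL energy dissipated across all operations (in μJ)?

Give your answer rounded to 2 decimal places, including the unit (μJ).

Answer: 8.16 μJ

Derivation:
Initial: C1(3μF, Q=16μC, V=5.33V), C2(2μF, Q=8μC, V=4.00V), C3(5μF, Q=17μC, V=3.40V), C4(2μF, Q=2μC, V=1.00V), C5(2μF, Q=11μC, V=5.50V)
Op 1: CLOSE 2-5: Q_total=19.00, C_total=4.00, V=4.75; Q2=9.50, Q5=9.50; dissipated=1.125
Op 2: CLOSE 5-2: Q_total=19.00, C_total=4.00, V=4.75; Q5=9.50, Q2=9.50; dissipated=0.000
Op 3: CLOSE 5-4: Q_total=11.50, C_total=4.00, V=2.88; Q5=5.75, Q4=5.75; dissipated=7.031
Total dissipated: 8.156 μJ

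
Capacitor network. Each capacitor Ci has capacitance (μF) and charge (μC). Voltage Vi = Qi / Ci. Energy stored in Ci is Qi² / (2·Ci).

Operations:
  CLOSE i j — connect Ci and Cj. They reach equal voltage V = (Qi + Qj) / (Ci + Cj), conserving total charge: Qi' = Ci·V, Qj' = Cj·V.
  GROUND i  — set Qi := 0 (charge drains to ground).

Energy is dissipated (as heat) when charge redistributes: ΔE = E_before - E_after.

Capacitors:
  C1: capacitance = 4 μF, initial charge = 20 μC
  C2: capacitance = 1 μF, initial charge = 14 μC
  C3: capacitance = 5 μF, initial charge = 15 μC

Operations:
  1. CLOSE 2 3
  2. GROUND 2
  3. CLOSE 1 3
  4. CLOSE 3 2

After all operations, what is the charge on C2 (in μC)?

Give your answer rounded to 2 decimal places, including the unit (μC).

Answer: 4.09 μC

Derivation:
Initial: C1(4μF, Q=20μC, V=5.00V), C2(1μF, Q=14μC, V=14.00V), C3(5μF, Q=15μC, V=3.00V)
Op 1: CLOSE 2-3: Q_total=29.00, C_total=6.00, V=4.83; Q2=4.83, Q3=24.17; dissipated=50.417
Op 2: GROUND 2: Q2=0; energy lost=11.681
Op 3: CLOSE 1-3: Q_total=44.17, C_total=9.00, V=4.91; Q1=19.63, Q3=24.54; dissipated=0.031
Op 4: CLOSE 3-2: Q_total=24.54, C_total=6.00, V=4.09; Q3=20.45, Q2=4.09; dissipated=10.034
Final charges: Q1=19.63, Q2=4.09, Q3=20.45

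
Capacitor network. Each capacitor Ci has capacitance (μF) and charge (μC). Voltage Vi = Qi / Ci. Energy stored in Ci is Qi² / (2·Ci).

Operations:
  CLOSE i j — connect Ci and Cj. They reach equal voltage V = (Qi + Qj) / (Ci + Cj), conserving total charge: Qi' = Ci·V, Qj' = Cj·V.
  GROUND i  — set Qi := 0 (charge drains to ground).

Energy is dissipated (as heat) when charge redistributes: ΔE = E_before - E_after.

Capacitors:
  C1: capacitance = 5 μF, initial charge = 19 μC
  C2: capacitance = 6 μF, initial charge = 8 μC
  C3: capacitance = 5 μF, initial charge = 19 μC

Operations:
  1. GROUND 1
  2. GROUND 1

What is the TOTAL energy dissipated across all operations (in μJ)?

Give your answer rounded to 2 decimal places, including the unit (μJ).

Initial: C1(5μF, Q=19μC, V=3.80V), C2(6μF, Q=8μC, V=1.33V), C3(5μF, Q=19μC, V=3.80V)
Op 1: GROUND 1: Q1=0; energy lost=36.100
Op 2: GROUND 1: Q1=0; energy lost=0.000
Total dissipated: 36.100 μJ

Answer: 36.10 μJ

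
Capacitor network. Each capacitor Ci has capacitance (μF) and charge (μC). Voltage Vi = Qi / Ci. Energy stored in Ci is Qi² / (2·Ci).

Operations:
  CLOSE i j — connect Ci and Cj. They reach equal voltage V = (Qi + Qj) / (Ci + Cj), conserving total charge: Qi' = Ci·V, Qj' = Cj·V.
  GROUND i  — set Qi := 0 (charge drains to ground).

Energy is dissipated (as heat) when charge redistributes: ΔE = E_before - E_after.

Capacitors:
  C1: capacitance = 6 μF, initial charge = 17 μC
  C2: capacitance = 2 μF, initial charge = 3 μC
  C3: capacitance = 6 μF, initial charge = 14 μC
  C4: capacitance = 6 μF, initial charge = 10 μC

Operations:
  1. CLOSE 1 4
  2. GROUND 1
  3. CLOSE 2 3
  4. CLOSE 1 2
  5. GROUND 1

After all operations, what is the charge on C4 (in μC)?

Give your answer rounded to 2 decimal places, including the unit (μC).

Initial: C1(6μF, Q=17μC, V=2.83V), C2(2μF, Q=3μC, V=1.50V), C3(6μF, Q=14μC, V=2.33V), C4(6μF, Q=10μC, V=1.67V)
Op 1: CLOSE 1-4: Q_total=27.00, C_total=12.00, V=2.25; Q1=13.50, Q4=13.50; dissipated=2.042
Op 2: GROUND 1: Q1=0; energy lost=15.188
Op 3: CLOSE 2-3: Q_total=17.00, C_total=8.00, V=2.12; Q2=4.25, Q3=12.75; dissipated=0.521
Op 4: CLOSE 1-2: Q_total=4.25, C_total=8.00, V=0.53; Q1=3.19, Q2=1.06; dissipated=3.387
Op 5: GROUND 1: Q1=0; energy lost=0.847
Final charges: Q1=0.00, Q2=1.06, Q3=12.75, Q4=13.50

Answer: 13.50 μC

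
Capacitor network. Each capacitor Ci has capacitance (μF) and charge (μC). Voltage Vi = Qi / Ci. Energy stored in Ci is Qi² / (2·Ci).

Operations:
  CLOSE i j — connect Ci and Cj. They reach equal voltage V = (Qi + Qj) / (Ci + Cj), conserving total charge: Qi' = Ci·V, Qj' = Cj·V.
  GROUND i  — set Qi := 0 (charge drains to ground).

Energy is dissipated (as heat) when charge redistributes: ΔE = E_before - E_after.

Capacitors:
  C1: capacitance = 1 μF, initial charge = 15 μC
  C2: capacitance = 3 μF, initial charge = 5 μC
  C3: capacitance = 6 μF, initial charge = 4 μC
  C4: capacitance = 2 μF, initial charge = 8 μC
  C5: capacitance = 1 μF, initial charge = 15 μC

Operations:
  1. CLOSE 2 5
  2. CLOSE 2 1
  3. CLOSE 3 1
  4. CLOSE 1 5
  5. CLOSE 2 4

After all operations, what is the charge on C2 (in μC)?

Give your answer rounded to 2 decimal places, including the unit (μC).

Answer: 18.30 μC

Derivation:
Initial: C1(1μF, Q=15μC, V=15.00V), C2(3μF, Q=5μC, V=1.67V), C3(6μF, Q=4μC, V=0.67V), C4(2μF, Q=8μC, V=4.00V), C5(1μF, Q=15μC, V=15.00V)
Op 1: CLOSE 2-5: Q_total=20.00, C_total=4.00, V=5.00; Q2=15.00, Q5=5.00; dissipated=66.667
Op 2: CLOSE 2-1: Q_total=30.00, C_total=4.00, V=7.50; Q2=22.50, Q1=7.50; dissipated=37.500
Op 3: CLOSE 3-1: Q_total=11.50, C_total=7.00, V=1.64; Q3=9.86, Q1=1.64; dissipated=20.012
Op 4: CLOSE 1-5: Q_total=6.64, C_total=2.00, V=3.32; Q1=3.32, Q5=3.32; dissipated=2.818
Op 5: CLOSE 2-4: Q_total=30.50, C_total=5.00, V=6.10; Q2=18.30, Q4=12.20; dissipated=7.350
Final charges: Q1=3.32, Q2=18.30, Q3=9.86, Q4=12.20, Q5=3.32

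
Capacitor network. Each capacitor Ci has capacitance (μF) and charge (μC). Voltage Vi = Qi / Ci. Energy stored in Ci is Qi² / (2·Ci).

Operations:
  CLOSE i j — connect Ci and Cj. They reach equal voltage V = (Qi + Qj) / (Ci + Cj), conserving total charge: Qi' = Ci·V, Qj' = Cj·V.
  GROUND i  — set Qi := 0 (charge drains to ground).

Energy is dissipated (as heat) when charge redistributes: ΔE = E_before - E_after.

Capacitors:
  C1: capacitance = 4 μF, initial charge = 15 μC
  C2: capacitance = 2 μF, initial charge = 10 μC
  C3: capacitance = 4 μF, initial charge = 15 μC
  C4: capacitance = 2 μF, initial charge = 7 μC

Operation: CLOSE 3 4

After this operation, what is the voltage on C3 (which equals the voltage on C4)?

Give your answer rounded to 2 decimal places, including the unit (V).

Initial: C1(4μF, Q=15μC, V=3.75V), C2(2μF, Q=10μC, V=5.00V), C3(4μF, Q=15μC, V=3.75V), C4(2μF, Q=7μC, V=3.50V)
Op 1: CLOSE 3-4: Q_total=22.00, C_total=6.00, V=3.67; Q3=14.67, Q4=7.33; dissipated=0.042

Answer: 3.67 V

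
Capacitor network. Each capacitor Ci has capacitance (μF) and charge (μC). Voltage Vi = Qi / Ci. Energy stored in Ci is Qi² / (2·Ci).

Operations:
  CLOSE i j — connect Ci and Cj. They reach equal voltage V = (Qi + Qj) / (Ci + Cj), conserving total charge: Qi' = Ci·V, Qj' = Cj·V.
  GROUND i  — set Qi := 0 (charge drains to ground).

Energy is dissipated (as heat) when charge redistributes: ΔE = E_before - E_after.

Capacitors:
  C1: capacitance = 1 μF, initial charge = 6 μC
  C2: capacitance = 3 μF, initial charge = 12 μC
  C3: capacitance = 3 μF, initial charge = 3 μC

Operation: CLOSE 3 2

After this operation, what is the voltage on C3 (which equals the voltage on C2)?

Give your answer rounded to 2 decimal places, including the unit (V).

Initial: C1(1μF, Q=6μC, V=6.00V), C2(3μF, Q=12μC, V=4.00V), C3(3μF, Q=3μC, V=1.00V)
Op 1: CLOSE 3-2: Q_total=15.00, C_total=6.00, V=2.50; Q3=7.50, Q2=7.50; dissipated=6.750

Answer: 2.50 V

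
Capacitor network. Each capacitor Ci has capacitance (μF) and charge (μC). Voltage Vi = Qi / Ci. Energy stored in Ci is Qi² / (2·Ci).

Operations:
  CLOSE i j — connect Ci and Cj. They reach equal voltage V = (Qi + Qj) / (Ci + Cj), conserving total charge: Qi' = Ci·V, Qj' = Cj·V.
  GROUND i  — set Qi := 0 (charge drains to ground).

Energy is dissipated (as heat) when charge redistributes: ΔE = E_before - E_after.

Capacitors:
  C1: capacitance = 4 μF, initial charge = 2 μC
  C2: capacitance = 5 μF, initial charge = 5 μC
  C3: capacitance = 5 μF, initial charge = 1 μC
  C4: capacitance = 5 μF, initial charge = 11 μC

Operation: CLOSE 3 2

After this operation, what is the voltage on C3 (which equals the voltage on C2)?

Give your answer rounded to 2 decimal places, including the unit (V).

Answer: 0.60 V

Derivation:
Initial: C1(4μF, Q=2μC, V=0.50V), C2(5μF, Q=5μC, V=1.00V), C3(5μF, Q=1μC, V=0.20V), C4(5μF, Q=11μC, V=2.20V)
Op 1: CLOSE 3-2: Q_total=6.00, C_total=10.00, V=0.60; Q3=3.00, Q2=3.00; dissipated=0.800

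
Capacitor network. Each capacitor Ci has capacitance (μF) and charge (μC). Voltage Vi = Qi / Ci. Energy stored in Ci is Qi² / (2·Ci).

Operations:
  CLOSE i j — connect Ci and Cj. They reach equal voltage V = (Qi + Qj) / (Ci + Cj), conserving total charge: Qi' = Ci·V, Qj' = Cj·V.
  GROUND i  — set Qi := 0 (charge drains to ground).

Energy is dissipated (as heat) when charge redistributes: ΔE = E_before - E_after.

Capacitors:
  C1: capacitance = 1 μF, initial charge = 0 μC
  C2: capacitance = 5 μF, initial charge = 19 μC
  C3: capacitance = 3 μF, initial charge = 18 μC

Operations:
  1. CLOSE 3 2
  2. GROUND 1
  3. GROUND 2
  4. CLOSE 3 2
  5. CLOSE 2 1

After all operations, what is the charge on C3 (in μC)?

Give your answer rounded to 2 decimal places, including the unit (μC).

Answer: 5.20 μC

Derivation:
Initial: C1(1μF, Q=0μC, V=0.00V), C2(5μF, Q=19μC, V=3.80V), C3(3μF, Q=18μC, V=6.00V)
Op 1: CLOSE 3-2: Q_total=37.00, C_total=8.00, V=4.62; Q3=13.88, Q2=23.12; dissipated=4.537
Op 2: GROUND 1: Q1=0; energy lost=0.000
Op 3: GROUND 2: Q2=0; energy lost=53.477
Op 4: CLOSE 3-2: Q_total=13.88, C_total=8.00, V=1.73; Q3=5.20, Q2=8.67; dissipated=20.054
Op 5: CLOSE 2-1: Q_total=8.67, C_total=6.00, V=1.45; Q2=7.23, Q1=1.45; dissipated=1.253
Final charges: Q1=1.45, Q2=7.23, Q3=5.20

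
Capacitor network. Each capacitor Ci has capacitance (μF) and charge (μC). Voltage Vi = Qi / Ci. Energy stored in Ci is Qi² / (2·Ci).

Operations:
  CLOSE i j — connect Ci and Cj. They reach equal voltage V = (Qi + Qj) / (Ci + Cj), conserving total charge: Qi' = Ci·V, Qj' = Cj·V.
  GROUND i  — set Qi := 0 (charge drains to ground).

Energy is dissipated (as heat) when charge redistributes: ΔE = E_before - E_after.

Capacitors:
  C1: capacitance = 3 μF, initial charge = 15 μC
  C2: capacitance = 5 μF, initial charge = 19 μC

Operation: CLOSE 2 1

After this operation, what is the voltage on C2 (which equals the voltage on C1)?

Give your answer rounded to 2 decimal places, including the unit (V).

Answer: 4.25 V

Derivation:
Initial: C1(3μF, Q=15μC, V=5.00V), C2(5μF, Q=19μC, V=3.80V)
Op 1: CLOSE 2-1: Q_total=34.00, C_total=8.00, V=4.25; Q2=21.25, Q1=12.75; dissipated=1.350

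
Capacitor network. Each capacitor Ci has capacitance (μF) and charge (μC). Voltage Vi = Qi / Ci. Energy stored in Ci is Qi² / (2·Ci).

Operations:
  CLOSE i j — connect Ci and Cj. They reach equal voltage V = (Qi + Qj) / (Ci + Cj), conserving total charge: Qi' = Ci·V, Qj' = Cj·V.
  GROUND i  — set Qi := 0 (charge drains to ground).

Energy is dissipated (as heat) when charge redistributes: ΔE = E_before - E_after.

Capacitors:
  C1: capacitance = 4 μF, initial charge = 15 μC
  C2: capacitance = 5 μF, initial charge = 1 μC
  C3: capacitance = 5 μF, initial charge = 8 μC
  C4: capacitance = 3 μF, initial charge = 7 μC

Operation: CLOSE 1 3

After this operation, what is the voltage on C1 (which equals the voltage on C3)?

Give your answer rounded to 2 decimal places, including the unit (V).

Answer: 2.56 V

Derivation:
Initial: C1(4μF, Q=15μC, V=3.75V), C2(5μF, Q=1μC, V=0.20V), C3(5μF, Q=8μC, V=1.60V), C4(3μF, Q=7μC, V=2.33V)
Op 1: CLOSE 1-3: Q_total=23.00, C_total=9.00, V=2.56; Q1=10.22, Q3=12.78; dissipated=5.136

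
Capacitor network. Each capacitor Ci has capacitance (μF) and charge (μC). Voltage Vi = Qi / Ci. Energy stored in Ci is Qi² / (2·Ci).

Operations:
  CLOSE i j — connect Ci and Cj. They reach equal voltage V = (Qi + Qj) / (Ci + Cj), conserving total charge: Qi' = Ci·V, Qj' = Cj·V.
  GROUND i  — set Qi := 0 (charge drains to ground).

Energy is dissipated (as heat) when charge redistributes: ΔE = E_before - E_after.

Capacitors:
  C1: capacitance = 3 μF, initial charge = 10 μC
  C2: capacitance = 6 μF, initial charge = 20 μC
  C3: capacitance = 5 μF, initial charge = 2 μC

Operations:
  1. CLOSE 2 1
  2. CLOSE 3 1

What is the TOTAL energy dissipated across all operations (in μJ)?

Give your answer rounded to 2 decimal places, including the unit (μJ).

Initial: C1(3μF, Q=10μC, V=3.33V), C2(6μF, Q=20μC, V=3.33V), C3(5μF, Q=2μC, V=0.40V)
Op 1: CLOSE 2-1: Q_total=30.00, C_total=9.00, V=3.33; Q2=20.00, Q1=10.00; dissipated=0.000
Op 2: CLOSE 3-1: Q_total=12.00, C_total=8.00, V=1.50; Q3=7.50, Q1=4.50; dissipated=8.067
Total dissipated: 8.067 μJ

Answer: 8.07 μJ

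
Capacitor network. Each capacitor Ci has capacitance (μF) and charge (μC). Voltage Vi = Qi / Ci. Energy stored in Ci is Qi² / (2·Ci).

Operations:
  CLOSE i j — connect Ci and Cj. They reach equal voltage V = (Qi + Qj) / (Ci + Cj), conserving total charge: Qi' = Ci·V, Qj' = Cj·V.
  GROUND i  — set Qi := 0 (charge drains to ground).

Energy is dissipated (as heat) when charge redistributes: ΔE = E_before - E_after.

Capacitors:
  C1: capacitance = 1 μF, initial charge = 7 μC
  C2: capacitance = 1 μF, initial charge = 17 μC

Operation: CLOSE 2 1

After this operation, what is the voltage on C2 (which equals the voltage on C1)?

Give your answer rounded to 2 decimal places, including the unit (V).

Answer: 12.00 V

Derivation:
Initial: C1(1μF, Q=7μC, V=7.00V), C2(1μF, Q=17μC, V=17.00V)
Op 1: CLOSE 2-1: Q_total=24.00, C_total=2.00, V=12.00; Q2=12.00, Q1=12.00; dissipated=25.000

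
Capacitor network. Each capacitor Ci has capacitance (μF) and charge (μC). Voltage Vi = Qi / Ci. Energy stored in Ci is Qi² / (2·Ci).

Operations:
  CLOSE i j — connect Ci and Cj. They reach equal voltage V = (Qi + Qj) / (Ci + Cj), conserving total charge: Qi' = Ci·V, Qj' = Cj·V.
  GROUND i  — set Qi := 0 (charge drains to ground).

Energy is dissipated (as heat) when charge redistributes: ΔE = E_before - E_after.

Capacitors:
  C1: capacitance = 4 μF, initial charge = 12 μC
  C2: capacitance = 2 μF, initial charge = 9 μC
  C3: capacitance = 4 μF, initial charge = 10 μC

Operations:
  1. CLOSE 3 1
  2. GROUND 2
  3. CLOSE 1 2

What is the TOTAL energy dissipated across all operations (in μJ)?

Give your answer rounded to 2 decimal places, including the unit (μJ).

Initial: C1(4μF, Q=12μC, V=3.00V), C2(2μF, Q=9μC, V=4.50V), C3(4μF, Q=10μC, V=2.50V)
Op 1: CLOSE 3-1: Q_total=22.00, C_total=8.00, V=2.75; Q3=11.00, Q1=11.00; dissipated=0.250
Op 2: GROUND 2: Q2=0; energy lost=20.250
Op 3: CLOSE 1-2: Q_total=11.00, C_total=6.00, V=1.83; Q1=7.33, Q2=3.67; dissipated=5.042
Total dissipated: 25.542 μJ

Answer: 25.54 μJ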